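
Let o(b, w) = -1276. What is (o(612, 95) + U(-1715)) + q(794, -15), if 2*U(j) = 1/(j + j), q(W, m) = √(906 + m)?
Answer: -8753361/6860 + 9*√11 ≈ -1246.2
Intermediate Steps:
U(j) = 1/(4*j) (U(j) = 1/(2*(j + j)) = 1/(2*((2*j))) = (1/(2*j))/2 = 1/(4*j))
(o(612, 95) + U(-1715)) + q(794, -15) = (-1276 + (¼)/(-1715)) + √(906 - 15) = (-1276 + (¼)*(-1/1715)) + √891 = (-1276 - 1/6860) + 9*√11 = -8753361/6860 + 9*√11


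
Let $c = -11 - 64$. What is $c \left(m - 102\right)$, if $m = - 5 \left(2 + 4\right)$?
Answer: $9900$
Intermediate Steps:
$m = -30$ ($m = \left(-5\right) 6 = -30$)
$c = -75$
$c \left(m - 102\right) = - 75 \left(-30 - 102\right) = \left(-75\right) \left(-132\right) = 9900$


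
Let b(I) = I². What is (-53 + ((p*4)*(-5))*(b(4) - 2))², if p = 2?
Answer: 375769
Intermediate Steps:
(-53 + ((p*4)*(-5))*(b(4) - 2))² = (-53 + ((2*4)*(-5))*(4² - 2))² = (-53 + (8*(-5))*(16 - 2))² = (-53 - 40*14)² = (-53 - 560)² = (-613)² = 375769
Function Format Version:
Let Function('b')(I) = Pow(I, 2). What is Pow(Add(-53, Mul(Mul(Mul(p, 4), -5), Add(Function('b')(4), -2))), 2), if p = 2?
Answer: 375769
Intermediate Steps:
Pow(Add(-53, Mul(Mul(Mul(p, 4), -5), Add(Function('b')(4), -2))), 2) = Pow(Add(-53, Mul(Mul(Mul(2, 4), -5), Add(Pow(4, 2), -2))), 2) = Pow(Add(-53, Mul(Mul(8, -5), Add(16, -2))), 2) = Pow(Add(-53, Mul(-40, 14)), 2) = Pow(Add(-53, -560), 2) = Pow(-613, 2) = 375769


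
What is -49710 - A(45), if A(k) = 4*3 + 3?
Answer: -49725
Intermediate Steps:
A(k) = 15 (A(k) = 12 + 3 = 15)
-49710 - A(45) = -49710 - 1*15 = -49710 - 15 = -49725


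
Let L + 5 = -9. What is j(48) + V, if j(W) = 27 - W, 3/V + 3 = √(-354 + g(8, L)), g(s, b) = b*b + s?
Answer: -1116/53 - 5*I*√6/53 ≈ -21.057 - 0.23108*I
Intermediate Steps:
L = -14 (L = -5 - 9 = -14)
g(s, b) = s + b² (g(s, b) = b² + s = s + b²)
V = 3/(-3 + 5*I*√6) (V = 3/(-3 + √(-354 + (8 + (-14)²))) = 3/(-3 + √(-354 + (8 + 196))) = 3/(-3 + √(-354 + 204)) = 3/(-3 + √(-150)) = 3/(-3 + 5*I*√6) ≈ -0.056604 - 0.23108*I)
j(48) + V = (27 - 1*48) + (-3/53 - 5*I*√6/53) = (27 - 48) + (-3/53 - 5*I*√6/53) = -21 + (-3/53 - 5*I*√6/53) = -1116/53 - 5*I*√6/53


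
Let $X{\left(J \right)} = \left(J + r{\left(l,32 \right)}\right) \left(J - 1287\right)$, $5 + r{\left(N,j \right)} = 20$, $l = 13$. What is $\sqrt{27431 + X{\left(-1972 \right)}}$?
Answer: $\sqrt{6405294} \approx 2530.9$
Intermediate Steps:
$r{\left(N,j \right)} = 15$ ($r{\left(N,j \right)} = -5 + 20 = 15$)
$X{\left(J \right)} = \left(-1287 + J\right) \left(15 + J\right)$ ($X{\left(J \right)} = \left(J + 15\right) \left(J - 1287\right) = \left(15 + J\right) \left(-1287 + J\right) = \left(-1287 + J\right) \left(15 + J\right)$)
$\sqrt{27431 + X{\left(-1972 \right)}} = \sqrt{27431 - \left(-2489079 - 3888784\right)} = \sqrt{27431 + \left(-19305 + 3888784 + 2508384\right)} = \sqrt{27431 + 6377863} = \sqrt{6405294}$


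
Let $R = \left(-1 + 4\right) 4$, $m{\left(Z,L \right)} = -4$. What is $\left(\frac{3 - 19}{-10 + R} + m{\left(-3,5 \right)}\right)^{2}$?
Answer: $144$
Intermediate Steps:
$R = 12$ ($R = 3 \cdot 4 = 12$)
$\left(\frac{3 - 19}{-10 + R} + m{\left(-3,5 \right)}\right)^{2} = \left(\frac{3 - 19}{-10 + 12} - 4\right)^{2} = \left(- \frac{16}{2} - 4\right)^{2} = \left(\left(-16\right) \frac{1}{2} - 4\right)^{2} = \left(-8 - 4\right)^{2} = \left(-12\right)^{2} = 144$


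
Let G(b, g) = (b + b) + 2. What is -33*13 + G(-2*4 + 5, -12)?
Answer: -433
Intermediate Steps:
G(b, g) = 2 + 2*b (G(b, g) = 2*b + 2 = 2 + 2*b)
-33*13 + G(-2*4 + 5, -12) = -33*13 + (2 + 2*(-2*4 + 5)) = -429 + (2 + 2*(-8 + 5)) = -429 + (2 + 2*(-3)) = -429 + (2 - 6) = -429 - 4 = -433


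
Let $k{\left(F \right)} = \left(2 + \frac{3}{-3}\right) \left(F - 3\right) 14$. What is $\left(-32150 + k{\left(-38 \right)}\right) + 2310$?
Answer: $-30414$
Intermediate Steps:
$k{\left(F \right)} = -42 + 14 F$ ($k{\left(F \right)} = \left(2 + 3 \left(- \frac{1}{3}\right)\right) \left(-3 + F\right) 14 = \left(2 - 1\right) \left(-3 + F\right) 14 = 1 \left(-3 + F\right) 14 = \left(-3 + F\right) 14 = -42 + 14 F$)
$\left(-32150 + k{\left(-38 \right)}\right) + 2310 = \left(-32150 + \left(-42 + 14 \left(-38\right)\right)\right) + 2310 = \left(-32150 - 574\right) + 2310 = -32724 + 2310 = -30414$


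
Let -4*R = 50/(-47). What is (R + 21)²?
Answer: 3996001/8836 ≈ 452.24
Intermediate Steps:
R = 25/94 (R = -25/(2*(-47)) = -25*(-1)/(2*47) = -¼*(-50/47) = 25/94 ≈ 0.26596)
(R + 21)² = (25/94 + 21)² = (1999/94)² = 3996001/8836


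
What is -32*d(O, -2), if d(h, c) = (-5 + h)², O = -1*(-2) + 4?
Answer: -32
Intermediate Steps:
O = 6 (O = 2 + 4 = 6)
-32*d(O, -2) = -32*(-5 + 6)² = -32*1² = -32*1 = -32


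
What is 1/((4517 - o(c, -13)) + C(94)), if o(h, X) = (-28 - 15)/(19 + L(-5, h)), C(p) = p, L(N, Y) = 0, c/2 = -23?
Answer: 19/87652 ≈ 0.00021677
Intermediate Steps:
c = -46 (c = 2*(-23) = -46)
o(h, X) = -43/19 (o(h, X) = (-28 - 15)/(19 + 0) = -43/19)
1/((4517 - o(c, -13)) + C(94)) = 1/((4517 - 1*(-43/19)) + 94) = 1/((4517 + 43/19) + 94) = 1/(85866/19 + 94) = 1/(87652/19) = 19/87652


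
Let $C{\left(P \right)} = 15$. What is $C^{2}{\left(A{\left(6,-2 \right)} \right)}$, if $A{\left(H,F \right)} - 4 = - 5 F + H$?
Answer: $225$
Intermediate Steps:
$A{\left(H,F \right)} = 4 + H - 5 F$ ($A{\left(H,F \right)} = 4 - \left(- H + 5 F\right) = 4 + H - 5 F$)
$C^{2}{\left(A{\left(6,-2 \right)} \right)} = 15^{2} = 225$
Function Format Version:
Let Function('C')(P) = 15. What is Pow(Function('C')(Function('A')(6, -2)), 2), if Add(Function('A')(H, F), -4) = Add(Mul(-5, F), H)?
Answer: 225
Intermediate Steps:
Function('A')(H, F) = Add(4, H, Mul(-5, F)) (Function('A')(H, F) = Add(4, Add(Mul(-5, F), H)) = Add(4, Add(H, Mul(-5, F))) = Add(4, H, Mul(-5, F)))
Pow(Function('C')(Function('A')(6, -2)), 2) = Pow(15, 2) = 225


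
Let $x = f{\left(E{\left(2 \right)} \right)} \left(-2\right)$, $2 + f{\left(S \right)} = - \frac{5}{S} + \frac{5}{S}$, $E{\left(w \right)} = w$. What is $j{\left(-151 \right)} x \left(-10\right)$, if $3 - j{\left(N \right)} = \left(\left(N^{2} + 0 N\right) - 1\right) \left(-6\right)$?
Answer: $-5472120$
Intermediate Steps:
$f{\left(S \right)} = -2$ ($f{\left(S \right)} = -2 + \left(- \frac{5}{S} + \frac{5}{S}\right) = -2 + 0 = -2$)
$j{\left(N \right)} = -3 + 6 N^{2}$ ($j{\left(N \right)} = 3 - \left(\left(N^{2} + 0 N\right) - 1\right) \left(-6\right) = 3 - \left(\left(N^{2} + 0\right) - 1\right) \left(-6\right) = 3 - \left(N^{2} - 1\right) \left(-6\right) = 3 - \left(-1 + N^{2}\right) \left(-6\right) = 3 - \left(6 - 6 N^{2}\right) = 3 + \left(-6 + 6 N^{2}\right) = -3 + 6 N^{2}$)
$x = 4$ ($x = \left(-2\right) \left(-2\right) = 4$)
$j{\left(-151 \right)} x \left(-10\right) = \left(-3 + 6 \left(-151\right)^{2}\right) 4 \left(-10\right) = \left(-3 + 6 \cdot 22801\right) \left(-40\right) = \left(-3 + 136806\right) \left(-40\right) = 136803 \left(-40\right) = -5472120$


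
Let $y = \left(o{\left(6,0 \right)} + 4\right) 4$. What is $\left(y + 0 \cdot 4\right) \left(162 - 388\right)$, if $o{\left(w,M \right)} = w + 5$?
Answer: $-13560$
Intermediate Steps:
$o{\left(w,M \right)} = 5 + w$
$y = 60$ ($y = \left(\left(5 + 6\right) + 4\right) 4 = \left(11 + 4\right) 4 = 15 \cdot 4 = 60$)
$\left(y + 0 \cdot 4\right) \left(162 - 388\right) = \left(60 + 0 \cdot 4\right) \left(162 - 388\right) = \left(60 + 0\right) \left(-226\right) = 60 \left(-226\right) = -13560$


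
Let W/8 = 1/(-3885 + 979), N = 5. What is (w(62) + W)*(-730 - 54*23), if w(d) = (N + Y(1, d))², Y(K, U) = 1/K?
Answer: -103143488/1453 ≈ -70987.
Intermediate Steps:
w(d) = 36 (w(d) = (5 + 1/1)² = (5 + 1)² = 6² = 36)
W = -4/1453 (W = 8/(-3885 + 979) = 8/(-2906) = 8*(-1/2906) = -4/1453 ≈ -0.0027529)
(w(62) + W)*(-730 - 54*23) = (36 - 4/1453)*(-730 - 54*23) = 52304*(-730 - 1242)/1453 = (52304/1453)*(-1972) = -103143488/1453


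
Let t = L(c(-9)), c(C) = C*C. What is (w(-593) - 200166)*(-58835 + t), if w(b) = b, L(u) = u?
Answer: 11795394286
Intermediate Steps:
c(C) = C²
t = 81 (t = (-9)² = 81)
(w(-593) - 200166)*(-58835 + t) = (-593 - 200166)*(-58835 + 81) = -200759*(-58754) = 11795394286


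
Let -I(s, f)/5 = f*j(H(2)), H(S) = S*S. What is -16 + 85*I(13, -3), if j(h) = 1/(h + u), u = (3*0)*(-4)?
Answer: 1211/4 ≈ 302.75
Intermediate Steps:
H(S) = S²
u = 0 (u = 0*(-4) = 0)
j(h) = 1/h (j(h) = 1/(h + 0) = 1/h)
I(s, f) = -5*f/4 (I(s, f) = -5*f/(2²) = -5*f/4)
-16 + 85*I(13, -3) = -16 + 85*(-5/4*(-3)) = -16 + 85*(15/4) = -16 + 1275/4 = 1211/4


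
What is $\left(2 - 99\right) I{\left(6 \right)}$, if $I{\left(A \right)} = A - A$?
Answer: $0$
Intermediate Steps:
$I{\left(A \right)} = 0$
$\left(2 - 99\right) I{\left(6 \right)} = \left(2 - 99\right) 0 = \left(-97\right) 0 = 0$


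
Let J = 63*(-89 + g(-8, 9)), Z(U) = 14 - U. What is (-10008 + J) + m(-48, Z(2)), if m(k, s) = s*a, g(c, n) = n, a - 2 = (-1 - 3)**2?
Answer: -14832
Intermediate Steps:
a = 18 (a = 2 + (-1 - 3)**2 = 2 + (-4)**2 = 2 + 16 = 18)
m(k, s) = 18*s (m(k, s) = s*18 = 18*s)
J = -5040 (J = 63*(-89 + 9) = 63*(-80) = -5040)
(-10008 + J) + m(-48, Z(2)) = (-10008 - 5040) + 18*(14 - 1*2) = -15048 + 18*(14 - 2) = -15048 + 18*12 = -15048 + 216 = -14832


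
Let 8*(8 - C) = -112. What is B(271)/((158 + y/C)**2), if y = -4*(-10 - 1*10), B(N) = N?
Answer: 32791/3161284 ≈ 0.010373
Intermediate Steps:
y = 80 (y = -4*(-10 - 10) = -4*(-20) = 80)
C = 22 (C = 8 - 1/8*(-112) = 8 + 14 = 22)
B(271)/((158 + y/C)**2) = 271/((158 + 80/22)**2) = 271/((158 + 80*(1/22))**2) = 271/((158 + 40/11)**2) = 271/((1778/11)**2) = 271/(3161284/121) = 271*(121/3161284) = 32791/3161284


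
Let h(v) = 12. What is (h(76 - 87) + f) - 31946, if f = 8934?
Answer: -23000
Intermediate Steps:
(h(76 - 87) + f) - 31946 = (12 + 8934) - 31946 = 8946 - 31946 = -23000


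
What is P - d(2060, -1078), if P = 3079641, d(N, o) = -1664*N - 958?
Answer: 6508439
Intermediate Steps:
d(N, o) = -958 - 1664*N
P - d(2060, -1078) = 3079641 - (-958 - 1664*2060) = 3079641 - (-958 - 3427840) = 3079641 - 1*(-3428798) = 3079641 + 3428798 = 6508439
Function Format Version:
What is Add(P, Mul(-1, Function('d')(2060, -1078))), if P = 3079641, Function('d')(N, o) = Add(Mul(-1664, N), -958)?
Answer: 6508439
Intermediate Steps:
Function('d')(N, o) = Add(-958, Mul(-1664, N))
Add(P, Mul(-1, Function('d')(2060, -1078))) = Add(3079641, Mul(-1, Add(-958, Mul(-1664, 2060)))) = Add(3079641, Mul(-1, Add(-958, -3427840))) = Add(3079641, Mul(-1, -3428798)) = Add(3079641, 3428798) = 6508439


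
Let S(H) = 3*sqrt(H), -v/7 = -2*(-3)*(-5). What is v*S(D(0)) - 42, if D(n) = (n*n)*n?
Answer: -42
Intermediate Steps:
D(n) = n**3 (D(n) = n**2*n = n**3)
v = 210 (v = -7*(-2*(-3))*(-5) = -42*(-5) = -7*(-30) = 210)
v*S(D(0)) - 42 = 210*(3*sqrt(0**3)) - 42 = 210*(3*sqrt(0)) - 42 = 210*(3*0) - 42 = 210*0 - 42 = 0 - 42 = -42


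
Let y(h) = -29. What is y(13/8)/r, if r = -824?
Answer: 29/824 ≈ 0.035194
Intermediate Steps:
y(13/8)/r = -29/(-824) = -29*(-1/824) = 29/824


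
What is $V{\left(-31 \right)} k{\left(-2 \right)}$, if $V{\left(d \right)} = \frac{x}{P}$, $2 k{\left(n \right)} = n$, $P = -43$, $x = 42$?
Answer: $\frac{42}{43} \approx 0.97674$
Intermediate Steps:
$k{\left(n \right)} = \frac{n}{2}$
$V{\left(d \right)} = - \frac{42}{43}$ ($V{\left(d \right)} = \frac{42}{-43} = 42 \left(- \frac{1}{43}\right) = - \frac{42}{43}$)
$V{\left(-31 \right)} k{\left(-2 \right)} = - \frac{42 \cdot \frac{1}{2} \left(-2\right)}{43} = \left(- \frac{42}{43}\right) \left(-1\right) = \frac{42}{43}$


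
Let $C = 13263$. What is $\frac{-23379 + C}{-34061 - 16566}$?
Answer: $\frac{10116}{50627} \approx 0.19981$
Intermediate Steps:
$\frac{-23379 + C}{-34061 - 16566} = \frac{-23379 + 13263}{-34061 - 16566} = - \frac{10116}{-50627} = \left(-10116\right) \left(- \frac{1}{50627}\right) = \frac{10116}{50627}$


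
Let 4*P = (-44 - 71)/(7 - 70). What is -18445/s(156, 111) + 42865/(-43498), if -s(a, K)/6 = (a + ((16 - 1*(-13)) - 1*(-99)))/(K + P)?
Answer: 1608312314225/1334170656 ≈ 1205.5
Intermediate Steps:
P = 115/252 (P = ((-44 - 71)/(7 - 70))/4 = (-115/(-63))/4 = (-115*(-1/63))/4 = (¼)*(115/63) = 115/252 ≈ 0.45635)
s(a, K) = -6*(128 + a)/(115/252 + K) (s(a, K) = -6*(a + ((16 - 1*(-13)) - 1*(-99)))/(K + 115/252) = -6*(a + ((16 + 13) + 99))/(115/252 + K) = -6*(a + (29 + 99))/(115/252 + K) = -6*(a + 128)/(115/252 + K) = -6*(128 + a)/(115/252 + K))
-18445/s(156, 111) + 42865/(-43498) = -18445*(115 + 252*111)/(1512*(-128 - 1*156)) + 42865/(-43498) = -18445*(115 + 27972)/(1512*(-128 - 156)) + 42865*(-1/43498) = -18445/(1512*(-284)/28087) - 42865/43498 = -18445/(1512*(1/28087)*(-284)) - 42865/43498 = -18445/(-429408/28087) - 42865/43498 = -18445*(-28087/429408) - 42865/43498 = 74009245/61344 - 42865/43498 = 1608312314225/1334170656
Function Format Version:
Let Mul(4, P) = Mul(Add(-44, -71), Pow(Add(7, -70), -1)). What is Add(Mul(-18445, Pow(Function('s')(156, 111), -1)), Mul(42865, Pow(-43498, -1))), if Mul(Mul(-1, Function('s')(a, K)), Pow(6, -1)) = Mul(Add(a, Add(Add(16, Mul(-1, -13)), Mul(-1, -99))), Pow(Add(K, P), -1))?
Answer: Rational(1608312314225, 1334170656) ≈ 1205.5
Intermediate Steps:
P = Rational(115, 252) (P = Mul(Rational(1, 4), Mul(Add(-44, -71), Pow(Add(7, -70), -1))) = Mul(Rational(1, 4), Mul(-115, Pow(-63, -1))) = Mul(Rational(1, 4), Mul(-115, Rational(-1, 63))) = Mul(Rational(1, 4), Rational(115, 63)) = Rational(115, 252) ≈ 0.45635)
Function('s')(a, K) = Mul(-6, Pow(Add(Rational(115, 252), K), -1), Add(128, a)) (Function('s')(a, K) = Mul(-6, Mul(Add(a, Add(Add(16, Mul(-1, -13)), Mul(-1, -99))), Pow(Add(K, Rational(115, 252)), -1))) = Mul(-6, Mul(Add(a, Add(Add(16, 13), 99)), Pow(Add(Rational(115, 252), K), -1))) = Mul(-6, Mul(Add(a, Add(29, 99)), Pow(Add(Rational(115, 252), K), -1))) = Mul(-6, Mul(Add(a, 128), Pow(Add(Rational(115, 252), K), -1))) = Mul(-6, Mul(Add(128, a), Pow(Add(Rational(115, 252), K), -1))) = Mul(-6, Mul(Pow(Add(Rational(115, 252), K), -1), Add(128, a))) = Mul(-6, Pow(Add(Rational(115, 252), K), -1), Add(128, a)))
Add(Mul(-18445, Pow(Function('s')(156, 111), -1)), Mul(42865, Pow(-43498, -1))) = Add(Mul(-18445, Pow(Mul(1512, Pow(Add(115, Mul(252, 111)), -1), Add(-128, Mul(-1, 156))), -1)), Mul(42865, Pow(-43498, -1))) = Add(Mul(-18445, Pow(Mul(1512, Pow(Add(115, 27972), -1), Add(-128, -156)), -1)), Mul(42865, Rational(-1, 43498))) = Add(Mul(-18445, Pow(Mul(1512, Pow(28087, -1), -284), -1)), Rational(-42865, 43498)) = Add(Mul(-18445, Pow(Mul(1512, Rational(1, 28087), -284), -1)), Rational(-42865, 43498)) = Add(Mul(-18445, Pow(Rational(-429408, 28087), -1)), Rational(-42865, 43498)) = Add(Mul(-18445, Rational(-28087, 429408)), Rational(-42865, 43498)) = Add(Rational(74009245, 61344), Rational(-42865, 43498)) = Rational(1608312314225, 1334170656)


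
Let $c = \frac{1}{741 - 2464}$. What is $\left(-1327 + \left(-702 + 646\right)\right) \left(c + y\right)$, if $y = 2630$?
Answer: $- \frac{6267049287}{1723} \approx -3.6373 \cdot 10^{6}$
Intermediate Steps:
$c = - \frac{1}{1723}$ ($c = \frac{1}{-1723} = - \frac{1}{1723} \approx -0.00058038$)
$\left(-1327 + \left(-702 + 646\right)\right) \left(c + y\right) = \left(-1327 + \left(-702 + 646\right)\right) \left(- \frac{1}{1723} + 2630\right) = \left(-1327 - 56\right) \frac{4531489}{1723} = \left(-1383\right) \frac{4531489}{1723} = - \frac{6267049287}{1723}$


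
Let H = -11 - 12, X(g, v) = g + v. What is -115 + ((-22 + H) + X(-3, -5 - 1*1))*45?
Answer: -2545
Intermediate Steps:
H = -23
-115 + ((-22 + H) + X(-3, -5 - 1*1))*45 = -115 + ((-22 - 23) + (-3 + (-5 - 1*1)))*45 = -115 + (-45 + (-3 + (-5 - 1)))*45 = -115 + (-45 + (-3 - 6))*45 = -115 + (-45 - 9)*45 = -115 - 54*45 = -115 - 2430 = -2545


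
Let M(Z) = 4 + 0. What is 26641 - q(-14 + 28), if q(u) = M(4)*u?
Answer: 26585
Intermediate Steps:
M(Z) = 4
q(u) = 4*u
26641 - q(-14 + 28) = 26641 - 4*(-14 + 28) = 26641 - 4*14 = 26641 - 1*56 = 26641 - 56 = 26585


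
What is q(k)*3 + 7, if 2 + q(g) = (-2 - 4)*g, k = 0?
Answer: 1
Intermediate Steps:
q(g) = -2 - 6*g (q(g) = -2 + (-2 - 4)*g = -2 - 6*g)
q(k)*3 + 7 = (-2 - 6*0)*3 + 7 = (-2 + 0)*3 + 7 = -2*3 + 7 = -6 + 7 = 1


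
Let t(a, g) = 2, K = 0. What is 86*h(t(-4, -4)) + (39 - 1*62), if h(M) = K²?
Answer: -23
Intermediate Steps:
h(M) = 0 (h(M) = 0² = 0)
86*h(t(-4, -4)) + (39 - 1*62) = 86*0 + (39 - 1*62) = 0 + (39 - 62) = 0 - 23 = -23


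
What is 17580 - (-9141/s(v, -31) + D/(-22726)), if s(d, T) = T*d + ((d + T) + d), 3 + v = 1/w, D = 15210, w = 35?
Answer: 389389640400/21941953 ≈ 17746.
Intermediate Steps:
v = -104/35 (v = -3 + 1/35 = -104/35 ≈ -2.9714)
s(d, T) = T + 2*d + T*d (s(d, T) = T*d + ((T + d) + d) = T*d + (T + 2*d) = T + 2*d + T*d)
17580 - (-9141/s(v, -31) + D/(-22726)) = 17580 - (-9141/(-31 + 2*(-104/35) - 31*(-104/35)) + 15210/(-22726)) = 17580 - (-9141/(-31 - 208/35 + 3224/35) + 15210*(-1/22726)) = 17580 - (-9141/1931/35 - 7605/11363) = 17580 - (-9141*35/1931 - 7605/11363) = 17580 - (-319935/1931 - 7605/11363) = 17580 - 1*(-3650106660/21941953) = 17580 + 3650106660/21941953 = 389389640400/21941953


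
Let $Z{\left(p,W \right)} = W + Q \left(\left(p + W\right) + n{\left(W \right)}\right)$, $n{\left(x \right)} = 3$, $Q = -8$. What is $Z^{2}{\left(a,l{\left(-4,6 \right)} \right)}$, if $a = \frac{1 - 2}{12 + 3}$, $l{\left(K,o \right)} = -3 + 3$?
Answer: $\frac{123904}{225} \approx 550.68$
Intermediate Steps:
$l{\left(K,o \right)} = 0$
$a = - \frac{1}{15} \approx -0.066667$
$Z{\left(p,W \right)} = -24 - 8 p - 7 W$ ($Z{\left(p,W \right)} = W - 8 \left(\left(p + W\right) + 3\right) = W - 8 \left(\left(W + p\right) + 3\right) = W - 8 \left(3 + W + p\right) = W - \left(24 + 8 W + 8 p\right) = -24 - 8 p - 7 W$)
$Z^{2}{\left(a,l{\left(-4,6 \right)} \right)} = \left(-24 - - \frac{8}{15} - 0\right)^{2} = \left(-24 + \frac{8}{15} + 0\right)^{2} = \left(- \frac{352}{15}\right)^{2} = \frac{123904}{225}$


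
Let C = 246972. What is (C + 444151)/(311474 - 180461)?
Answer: 691123/131013 ≈ 5.2752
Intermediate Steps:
(C + 444151)/(311474 - 180461) = (246972 + 444151)/(311474 - 180461) = 691123/131013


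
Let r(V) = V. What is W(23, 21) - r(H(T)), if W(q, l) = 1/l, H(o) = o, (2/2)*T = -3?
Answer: 64/21 ≈ 3.0476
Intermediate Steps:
T = -3
W(23, 21) - r(H(T)) = 1/21 - 1*(-3) = 1/21 + 3 = 64/21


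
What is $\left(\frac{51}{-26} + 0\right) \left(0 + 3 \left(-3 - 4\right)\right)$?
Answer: $\frac{1071}{26} \approx 41.192$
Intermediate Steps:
$\left(\frac{51}{-26} + 0\right) \left(0 + 3 \left(-3 - 4\right)\right) = \left(51 \left(- \frac{1}{26}\right) + 0\right) \left(0 + 3 \left(-7\right)\right) = \left(- \frac{51}{26} + 0\right) \left(0 - 21\right) = \left(- \frac{51}{26}\right) \left(-21\right) = \frac{1071}{26}$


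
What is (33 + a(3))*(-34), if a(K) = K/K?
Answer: -1156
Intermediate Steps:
a(K) = 1
(33 + a(3))*(-34) = (33 + 1)*(-34) = 34*(-34) = -1156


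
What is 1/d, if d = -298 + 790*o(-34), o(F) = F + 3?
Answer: -1/24788 ≈ -4.0342e-5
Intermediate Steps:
o(F) = 3 + F
d = -24788 (d = -298 + 790*(3 - 34) = -298 + 790*(-31) = -298 - 24490 = -24788)
1/d = 1/(-24788) = -1/24788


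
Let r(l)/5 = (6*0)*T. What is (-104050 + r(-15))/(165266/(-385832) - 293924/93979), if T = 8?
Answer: 1886431990094200/64468409091 ≈ 29261.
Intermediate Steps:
r(l) = 0 (r(l) = 5*((6*0)*8) = 5*(0*8) = 5*0 = 0)
(-104050 + r(-15))/(165266/(-385832) - 293924/93979) = (-104050 + 0)/(165266/(-385832) - 293924/93979) = -104050/(165266*(-1/385832) - 293924*1/93979) = -104050/(-82633/192916 - 293924/93979) = -104050/(-64468409091/18130052764) = -104050*(-18130052764/64468409091) = 1886431990094200/64468409091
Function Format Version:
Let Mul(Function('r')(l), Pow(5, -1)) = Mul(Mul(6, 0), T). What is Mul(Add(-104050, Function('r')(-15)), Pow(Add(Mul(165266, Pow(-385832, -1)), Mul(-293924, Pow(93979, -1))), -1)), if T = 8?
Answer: Rational(1886431990094200, 64468409091) ≈ 29261.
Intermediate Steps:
Function('r')(l) = 0 (Function('r')(l) = Mul(5, Mul(Mul(6, 0), 8)) = Mul(5, Mul(0, 8)) = Mul(5, 0) = 0)
Mul(Add(-104050, Function('r')(-15)), Pow(Add(Mul(165266, Pow(-385832, -1)), Mul(-293924, Pow(93979, -1))), -1)) = Mul(Add(-104050, 0), Pow(Add(Mul(165266, Pow(-385832, -1)), Mul(-293924, Pow(93979, -1))), -1)) = Mul(-104050, Pow(Add(Mul(165266, Rational(-1, 385832)), Mul(-293924, Rational(1, 93979))), -1)) = Mul(-104050, Pow(Add(Rational(-82633, 192916), Rational(-293924, 93979)), -1)) = Mul(-104050, Pow(Rational(-64468409091, 18130052764), -1)) = Mul(-104050, Rational(-18130052764, 64468409091)) = Rational(1886431990094200, 64468409091)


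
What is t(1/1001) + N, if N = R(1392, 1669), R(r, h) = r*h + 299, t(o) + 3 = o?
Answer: 2325867545/1001 ≈ 2.3235e+6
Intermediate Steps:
t(o) = -3 + o
R(r, h) = 299 + h*r (R(r, h) = h*r + 299 = 299 + h*r)
N = 2323547 (N = 299 + 1669*1392 = 299 + 2323248 = 2323547)
t(1/1001) + N = (-3 + 1/1001) + 2323547 = -3002/1001 + 2323547 = 2325867545/1001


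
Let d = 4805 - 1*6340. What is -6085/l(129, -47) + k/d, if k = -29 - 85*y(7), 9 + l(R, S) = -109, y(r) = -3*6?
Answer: 9163357/181130 ≈ 50.590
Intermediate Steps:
y(r) = -18
d = -1535 (d = 4805 - 6340 = -1535)
l(R, S) = -118 (l(R, S) = -9 - 109 = -118)
k = 1501 (k = -29 - 85*(-18) = -29 + 1530 = 1501)
-6085/l(129, -47) + k/d = -6085/(-118) + 1501/(-1535) = -6085*(-1/118) + 1501*(-1/1535) = 6085/118 - 1501/1535 = 9163357/181130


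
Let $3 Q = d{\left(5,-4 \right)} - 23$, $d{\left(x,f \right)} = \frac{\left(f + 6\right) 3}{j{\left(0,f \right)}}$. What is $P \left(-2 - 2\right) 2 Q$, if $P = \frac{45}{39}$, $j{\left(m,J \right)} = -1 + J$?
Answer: $\frac{968}{13} \approx 74.462$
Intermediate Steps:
$d{\left(x,f \right)} = \frac{18 + 3 f}{-1 + f}$ ($d{\left(x,f \right)} = \frac{\left(f + 6\right) 3}{-1 + f} = \frac{\left(6 + f\right) 3}{-1 + f} = \frac{18 + 3 f}{-1 + f}$)
$P = \frac{15}{13}$ ($P = 45 \cdot \frac{1}{39} = \frac{15}{13} \approx 1.1538$)
$Q = - \frac{121}{15}$ ($Q = \frac{\frac{3 \left(6 - 4\right)}{-1 - 4} - 23}{3} = \frac{3 \frac{1}{-5} \cdot 2 - 23}{3} = \frac{3 \left(- \frac{1}{5}\right) 2 - 23}{3} = \frac{- \frac{6}{5} - 23}{3} = \frac{1}{3} \left(- \frac{121}{5}\right) = - \frac{121}{15} \approx -8.0667$)
$P \left(-2 - 2\right) 2 Q = \frac{15 \left(-2 - 2\right) 2}{13} \left(- \frac{121}{15}\right) = \frac{15 \left(\left(-4\right) 2\right)}{13} \left(- \frac{121}{15}\right) = \frac{15}{13} \left(-8\right) \left(- \frac{121}{15}\right) = \left(- \frac{120}{13}\right) \left(- \frac{121}{15}\right) = \frac{968}{13}$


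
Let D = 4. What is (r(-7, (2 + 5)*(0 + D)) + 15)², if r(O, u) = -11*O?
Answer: 8464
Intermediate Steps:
(r(-7, (2 + 5)*(0 + D)) + 15)² = (-11*(-7) + 15)² = (77 + 15)² = 92² = 8464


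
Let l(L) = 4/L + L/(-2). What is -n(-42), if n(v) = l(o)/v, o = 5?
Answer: -17/420 ≈ -0.040476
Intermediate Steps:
l(L) = 4/L - L/2 (l(L) = 4/L + L*(-½) = 4/L - L/2)
n(v) = -17/(10*v) (n(v) = (4/5 - ½*5)/v = (4*(⅕) - 5/2)/v = (⅘ - 5/2)/v = -17/(10*v))
-n(-42) = -(-17)/(10*(-42)) = -(-17)*(-1)/(10*42) = -1*17/420 = -17/420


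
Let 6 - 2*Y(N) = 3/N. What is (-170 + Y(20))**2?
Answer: 44662489/1600 ≈ 27914.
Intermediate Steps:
Y(N) = 3 - 3/(2*N)
(-170 + Y(20))**2 = (-170 + (3 - 3/2/20))**2 = (-170 + (3 - 3/2*1/20))**2 = (-170 + (3 - 3/40))**2 = (-170 + 117/40)**2 = (-6683/40)**2 = 44662489/1600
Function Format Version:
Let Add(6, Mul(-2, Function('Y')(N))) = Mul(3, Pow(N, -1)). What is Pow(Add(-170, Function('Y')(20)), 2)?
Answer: Rational(44662489, 1600) ≈ 27914.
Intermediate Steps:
Function('Y')(N) = Add(3, Mul(Rational(-3, 2), Pow(N, -1))) (Function('Y')(N) = Add(3, Mul(Rational(-1, 2), Mul(3, Pow(N, -1)))) = Add(3, Mul(Rational(-3, 2), Pow(N, -1))))
Pow(Add(-170, Function('Y')(20)), 2) = Pow(Add(-170, Add(3, Mul(Rational(-3, 2), Pow(20, -1)))), 2) = Pow(Add(-170, Add(3, Mul(Rational(-3, 2), Rational(1, 20)))), 2) = Pow(Add(-170, Add(3, Rational(-3, 40))), 2) = Pow(Add(-170, Rational(117, 40)), 2) = Pow(Rational(-6683, 40), 2) = Rational(44662489, 1600)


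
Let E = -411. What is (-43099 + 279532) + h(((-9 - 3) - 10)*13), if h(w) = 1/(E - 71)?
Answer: 113960705/482 ≈ 2.3643e+5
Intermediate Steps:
h(w) = -1/482 (h(w) = 1/(-411 - 71) = 1/(-482) = -1/482)
(-43099 + 279532) + h(((-9 - 3) - 10)*13) = (-43099 + 279532) - 1/482 = 236433 - 1/482 = 113960705/482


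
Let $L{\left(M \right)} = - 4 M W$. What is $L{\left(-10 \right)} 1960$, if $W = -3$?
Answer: $-235200$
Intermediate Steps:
$L{\left(M \right)} = 12 M$ ($L{\left(M \right)} = - 4 M \left(-3\right) = 12 M$)
$L{\left(-10 \right)} 1960 = 12 \left(-10\right) 1960 = \left(-120\right) 1960 = -235200$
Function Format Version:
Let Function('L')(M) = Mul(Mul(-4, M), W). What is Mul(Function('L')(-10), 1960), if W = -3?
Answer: -235200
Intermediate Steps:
Function('L')(M) = Mul(12, M) (Function('L')(M) = Mul(Mul(-4, M), -3) = Mul(12, M))
Mul(Function('L')(-10), 1960) = Mul(Mul(12, -10), 1960) = Mul(-120, 1960) = -235200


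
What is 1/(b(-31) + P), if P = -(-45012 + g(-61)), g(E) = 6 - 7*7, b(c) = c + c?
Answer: 1/44993 ≈ 2.2226e-5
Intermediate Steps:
b(c) = 2*c
g(E) = -43 (g(E) = 6 - 49 = -43)
P = 45055 (P = -(-45012 - 43) = -1*(-45055) = 45055)
1/(b(-31) + P) = 1/(2*(-31) + 45055) = 1/(-62 + 45055) = 1/44993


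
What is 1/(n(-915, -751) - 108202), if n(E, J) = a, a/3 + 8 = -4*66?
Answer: -1/109018 ≈ -9.1728e-6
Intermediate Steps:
a = -816 (a = -24 + 3*(-4*66) = -24 + 3*(-264) = -24 - 792 = -816)
n(E, J) = -816
1/(n(-915, -751) - 108202) = 1/(-816 - 108202) = 1/(-109018) = -1/109018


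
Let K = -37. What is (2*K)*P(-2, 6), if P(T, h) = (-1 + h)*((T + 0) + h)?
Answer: -1480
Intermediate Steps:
P(T, h) = (-1 + h)*(T + h)
(2*K)*P(-2, 6) = (2*(-37))*(6² - 1*(-2) - 1*6 - 2*6) = -74*(36 + 2 - 6 - 12) = -74*20 = -1480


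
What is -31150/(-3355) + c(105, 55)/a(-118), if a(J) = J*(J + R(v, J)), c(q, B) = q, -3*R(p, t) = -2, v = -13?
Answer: 23543695/2533696 ≈ 9.2922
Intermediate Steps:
R(p, t) = 2/3 (R(p, t) = -1/3*(-2) = 2/3)
a(J) = J*(2/3 + J) (a(J) = J*(J + 2/3) = J*(2/3 + J))
-31150/(-3355) + c(105, 55)/a(-118) = -31150/(-3355) + 105/(((1/3)*(-118)*(2 + 3*(-118)))) = -31150*(-1/3355) + 105/(((1/3)*(-118)*(2 - 354))) = 6230/671 + 105/(((1/3)*(-118)*(-352))) = 6230/671 + 105/(41536/3) = 6230/671 + 105*(3/41536) = 6230/671 + 315/41536 = 23543695/2533696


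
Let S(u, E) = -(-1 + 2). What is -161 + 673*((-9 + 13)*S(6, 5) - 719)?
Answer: -486740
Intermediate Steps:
S(u, E) = -1 (S(u, E) = -1*1 = -1)
-161 + 673*((-9 + 13)*S(6, 5) - 719) = -161 + 673*((-9 + 13)*(-1) - 719) = -161 + 673*(4*(-1) - 719) = -161 + 673*(-4 - 719) = -161 + 673*(-723) = -161 - 486579 = -486740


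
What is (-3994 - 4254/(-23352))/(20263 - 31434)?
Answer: 15543939/43477532 ≈ 0.35752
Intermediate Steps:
(-3994 - 4254/(-23352))/(20263 - 31434) = (-3994 - 4254*(-1/23352))/(-11171) = (-3994 + 709/3892)*(-1/11171) = -15543939/3892*(-1/11171) = 15543939/43477532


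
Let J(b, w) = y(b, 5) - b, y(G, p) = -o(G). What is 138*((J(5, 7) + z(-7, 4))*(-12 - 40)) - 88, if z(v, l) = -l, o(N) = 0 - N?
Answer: 28616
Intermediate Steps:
o(N) = -N
y(G, p) = G (y(G, p) = -(-1)*G = G)
J(b, w) = 0 (J(b, w) = b - b = 0)
138*((J(5, 7) + z(-7, 4))*(-12 - 40)) - 88 = 138*((0 - 1*4)*(-12 - 40)) - 88 = 138*((0 - 4)*(-52)) - 88 = 138*(-4*(-52)) - 88 = 138*208 - 88 = 28704 - 88 = 28616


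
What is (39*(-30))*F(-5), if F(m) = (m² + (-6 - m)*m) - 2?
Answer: -32760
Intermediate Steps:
F(m) = -2 + m² + m*(-6 - m) (F(m) = (m² + m*(-6 - m)) - 2 = -2 + m² + m*(-6 - m))
(39*(-30))*F(-5) = (39*(-30))*(-2 - 6*(-5)) = -1170*(-2 + 30) = -1170*28 = -32760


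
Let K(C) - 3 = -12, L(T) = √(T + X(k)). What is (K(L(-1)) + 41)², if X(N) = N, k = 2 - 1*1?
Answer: 1024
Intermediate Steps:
k = 1 (k = 2 - 1 = 1)
L(T) = √(1 + T) (L(T) = √(T + 1) = √(1 + T))
K(C) = -9 (K(C) = 3 - 12 = -9)
(K(L(-1)) + 41)² = (-9 + 41)² = 32² = 1024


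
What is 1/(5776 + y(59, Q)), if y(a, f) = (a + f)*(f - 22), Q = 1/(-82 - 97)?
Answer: 32041/143472976 ≈ 0.00022332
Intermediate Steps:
Q = -1/179 (Q = 1/(-179) = -1/179 ≈ -0.0055866)
y(a, f) = (-22 + f)*(a + f) (y(a, f) = (a + f)*(-22 + f) = (-22 + f)*(a + f))
1/(5776 + y(59, Q)) = 1/(5776 + ((-1/179)² - 22*59 - 22*(-1/179) + 59*(-1/179))) = 1/(5776 + (1/32041 - 1298 + 22/179 - 59/179)) = 1/(5776 - 41595840/32041) = 1/(143472976/32041) = 32041/143472976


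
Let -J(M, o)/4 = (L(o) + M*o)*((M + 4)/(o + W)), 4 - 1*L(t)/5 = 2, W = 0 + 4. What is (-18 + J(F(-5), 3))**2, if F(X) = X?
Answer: 21316/49 ≈ 435.02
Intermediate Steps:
W = 4
L(t) = 10 (L(t) = 20 - 5*2 = 20 - 10 = 10)
J(M, o) = -4*(4 + M)*(10 + M*o)/(4 + o) (J(M, o) = -4*(10 + M*o)*(M + 4)/(o + 4) = -4*(10 + M*o)*(4 + M)/(4 + o) = -4*(4 + M)*(10 + M*o)/(4 + o))
(-18 + J(F(-5), 3))**2 = (-18 + 4*(-40 - 10*(-5) - 1*3*(-5)**2 - 4*(-5)*3)/(4 + 3))**2 = (-18 + 4*(-40 + 50 - 1*3*25 + 60)/7)**2 = (-18 + 4*(1/7)*(-40 + 50 - 75 + 60))**2 = (-18 + 4*(1/7)*(-5))**2 = (-18 - 20/7)**2 = (-146/7)**2 = 21316/49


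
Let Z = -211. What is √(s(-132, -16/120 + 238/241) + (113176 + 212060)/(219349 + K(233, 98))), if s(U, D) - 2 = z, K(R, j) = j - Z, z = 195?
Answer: √2394154792799/109829 ≈ 14.088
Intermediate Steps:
K(R, j) = 211 + j (K(R, j) = j - 1*(-211) = j + 211 = 211 + j)
s(U, D) = 197 (s(U, D) = 2 + 195 = 197)
√(s(-132, -16/120 + 238/241) + (113176 + 212060)/(219349 + K(233, 98))) = √(197 + (113176 + 212060)/(219349 + (211 + 98))) = √(197 + 325236/(219349 + 309)) = √(197 + 325236/219658) = √(197 + 325236*(1/219658)) = √(197 + 162618/109829) = √(21798931/109829) = √2394154792799/109829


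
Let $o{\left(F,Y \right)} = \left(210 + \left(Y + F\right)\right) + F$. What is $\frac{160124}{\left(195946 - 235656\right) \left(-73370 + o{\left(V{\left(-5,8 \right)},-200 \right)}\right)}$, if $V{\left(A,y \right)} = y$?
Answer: $\frac{40031}{728122560} \approx 5.4978 \cdot 10^{-5}$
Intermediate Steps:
$o{\left(F,Y \right)} = 210 + Y + 2 F$ ($o{\left(F,Y \right)} = \left(210 + \left(F + Y\right)\right) + F = \left(210 + F + Y\right) + F = 210 + Y + 2 F$)
$\frac{160124}{\left(195946 - 235656\right) \left(-73370 + o{\left(V{\left(-5,8 \right)},-200 \right)}\right)} = \frac{160124}{\left(195946 - 235656\right) \left(-73370 + \left(210 - 200 + 2 \cdot 8\right)\right)} = \frac{160124}{\left(-39710\right) \left(-73370 + \left(210 - 200 + 16\right)\right)} = \frac{160124}{\left(-39710\right) \left(-73370 + 26\right)} = \frac{160124}{\left(-39710\right) \left(-73344\right)} = \frac{160124}{2912490240} = 160124 \cdot \frac{1}{2912490240} = \frac{40031}{728122560}$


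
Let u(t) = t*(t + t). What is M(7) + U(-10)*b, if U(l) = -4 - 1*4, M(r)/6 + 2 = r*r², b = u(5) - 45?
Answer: 2006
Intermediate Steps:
u(t) = 2*t² (u(t) = t*(2*t) = 2*t²)
b = 5 (b = 2*5² - 45 = 2*25 - 45 = 50 - 45 = 5)
M(r) = -12 + 6*r³ (M(r) = -12 + 6*(r*r²) = -12 + 6*r³)
U(l) = -8 (U(l) = -4 - 4 = -8)
M(7) + U(-10)*b = (-12 + 6*7³) - 8*5 = (-12 + 6*343) - 40 = (-12 + 2058) - 40 = 2046 - 40 = 2006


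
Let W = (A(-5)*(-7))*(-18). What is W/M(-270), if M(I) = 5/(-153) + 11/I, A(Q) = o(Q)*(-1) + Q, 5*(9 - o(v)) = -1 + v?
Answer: 8790768/337 ≈ 26085.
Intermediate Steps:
o(v) = 46/5 - v/5 (o(v) = 9 - (-1 + v)/5 = 9 + (⅕ - v/5) = 46/5 - v/5)
A(Q) = -46/5 + 6*Q/5 (A(Q) = (46/5 - Q/5)*(-1) + Q = (-46/5 + Q/5) + Q = -46/5 + 6*Q/5)
M(I) = -5/153 + 11/I (M(I) = 5*(-1/153) + 11/I = -5/153 + 11/I)
W = -9576/5 (W = ((-46/5 + (6/5)*(-5))*(-7))*(-18) = ((-46/5 - 6)*(-7))*(-18) = -76/5*(-7)*(-18) = (532/5)*(-18) = -9576/5 ≈ -1915.2)
W/M(-270) = -9576/(5*(-5/153 + 11/(-270))) = -9576/(5*(-5/153 + 11*(-1/270))) = -9576/(5*(-5/153 - 11/270)) = -9576/(5*(-337/4590)) = -9576/5*(-4590/337) = 8790768/337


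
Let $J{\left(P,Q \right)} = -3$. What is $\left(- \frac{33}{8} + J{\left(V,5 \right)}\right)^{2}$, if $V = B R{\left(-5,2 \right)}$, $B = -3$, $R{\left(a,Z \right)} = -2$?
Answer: $\frac{3249}{64} \approx 50.766$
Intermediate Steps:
$V = 6$ ($V = \left(-3\right) \left(-2\right) = 6$)
$\left(- \frac{33}{8} + J{\left(V,5 \right)}\right)^{2} = \left(- \frac{33}{8} - 3\right)^{2} = \left(- \frac{57}{8}\right)^{2} = \frac{3249}{64}$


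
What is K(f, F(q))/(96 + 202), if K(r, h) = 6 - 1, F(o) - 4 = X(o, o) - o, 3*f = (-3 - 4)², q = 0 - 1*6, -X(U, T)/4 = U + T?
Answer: 5/298 ≈ 0.016779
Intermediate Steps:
X(U, T) = -4*T - 4*U (X(U, T) = -4*(U + T) = -4*(T + U) = -4*T - 4*U)
q = -6 (q = 0 - 6 = -6)
f = 49/3 (f = (-3 - 4)²/3 = (⅓)*(-7)² = (⅓)*49 = 49/3 ≈ 16.333)
F(o) = 4 - 9*o (F(o) = 4 + ((-4*o - 4*o) - o) = 4 + (-8*o - o) = 4 - 9*o)
K(r, h) = 5
K(f, F(q))/(96 + 202) = 5/(96 + 202) = 5/298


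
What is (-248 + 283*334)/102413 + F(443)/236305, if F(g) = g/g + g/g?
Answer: 22277622396/24200703965 ≈ 0.92054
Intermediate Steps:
F(g) = 2 (F(g) = 1 + 1 = 2)
(-248 + 283*334)/102413 + F(443)/236305 = (-248 + 283*334)/102413 + 2/236305 = (-248 + 94522)*(1/102413) + 2*(1/236305) = 94274*(1/102413) + 2/236305 = 94274/102413 + 2/236305 = 22277622396/24200703965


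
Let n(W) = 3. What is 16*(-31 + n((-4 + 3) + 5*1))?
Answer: -448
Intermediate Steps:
16*(-31 + n((-4 + 3) + 5*1)) = 16*(-31 + 3) = 16*(-28) = -448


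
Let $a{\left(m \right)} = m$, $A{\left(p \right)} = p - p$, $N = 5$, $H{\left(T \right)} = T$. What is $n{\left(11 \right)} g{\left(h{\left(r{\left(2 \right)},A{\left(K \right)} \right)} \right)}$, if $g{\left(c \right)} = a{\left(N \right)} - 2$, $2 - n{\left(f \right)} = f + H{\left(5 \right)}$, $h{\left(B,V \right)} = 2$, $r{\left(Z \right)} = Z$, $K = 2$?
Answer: $-42$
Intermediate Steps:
$A{\left(p \right)} = 0$
$n{\left(f \right)} = -3 - f$ ($n{\left(f \right)} = 2 - \left(f + 5\right) = 2 - \left(5 + f\right) = -3 - f$)
$g{\left(c \right)} = 3$ ($g{\left(c \right)} = 5 - 2 = 3$)
$n{\left(11 \right)} g{\left(h{\left(r{\left(2 \right)},A{\left(K \right)} \right)} \right)} = \left(-3 - 11\right) 3 = \left(-14\right) 3 = -42$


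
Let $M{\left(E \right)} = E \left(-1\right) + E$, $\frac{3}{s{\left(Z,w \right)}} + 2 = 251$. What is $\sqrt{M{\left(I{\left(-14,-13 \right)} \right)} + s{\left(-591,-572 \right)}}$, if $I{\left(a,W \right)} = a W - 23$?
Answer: $\frac{\sqrt{83}}{83} \approx 0.10976$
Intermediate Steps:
$I{\left(a,W \right)} = -23 + W a$ ($I{\left(a,W \right)} = W a - 23 = -23 + W a$)
$s{\left(Z,w \right)} = \frac{1}{83}$ ($s{\left(Z,w \right)} = \frac{3}{-2 + 251} = \frac{3}{249} = 3 \cdot \frac{1}{249} = \frac{1}{83}$)
$M{\left(E \right)} = 0$ ($M{\left(E \right)} = - E + E = 0$)
$\sqrt{M{\left(I{\left(-14,-13 \right)} \right)} + s{\left(-591,-572 \right)}} = \sqrt{0 + \frac{1}{83}} = \sqrt{\frac{1}{83}} = \frac{\sqrt{83}}{83}$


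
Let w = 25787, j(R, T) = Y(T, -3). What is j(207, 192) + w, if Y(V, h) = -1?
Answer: 25786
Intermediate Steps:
j(R, T) = -1
j(207, 192) + w = -1 + 25787 = 25786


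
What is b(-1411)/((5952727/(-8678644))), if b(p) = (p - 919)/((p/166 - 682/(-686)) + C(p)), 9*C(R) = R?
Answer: -124845938970480/6037773610649 ≈ -20.677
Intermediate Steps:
C(R) = R/9
b(p) = (-919 + p)/(341/343 + 175*p/1494) (b(p) = (p - 919)/((p/166 - 682/(-686)) + p/9) = (-919 + p)/((p*(1/166) - 682*(-1/686)) + p/9) = (-919 + p)/((p/166 + 341/343) + p/9) = (-919 + p)/((341/343 + p/166) + p/9) = (-919 + p)/(341/343 + 175*p/1494))
b(-1411)/((5952727/(-8678644))) = (512442*(-919 - 1411)/(509454 + 60025*(-1411)))/((5952727/(-8678644))) = (512442*(-2330)/(509454 - 84695275))/((5952727*(-1/8678644))) = (512442*(-2330)/(-84185821))/(-5952727/8678644) = (512442*(-1/84185821)*(-2330))*(-8678644/5952727) = (14385420/1014287)*(-8678644/5952727) = -124845938970480/6037773610649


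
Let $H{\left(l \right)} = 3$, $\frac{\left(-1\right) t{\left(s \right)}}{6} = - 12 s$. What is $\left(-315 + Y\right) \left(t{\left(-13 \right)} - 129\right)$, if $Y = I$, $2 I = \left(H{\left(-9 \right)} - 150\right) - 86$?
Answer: $\frac{919095}{2} \approx 4.5955 \cdot 10^{5}$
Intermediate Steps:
$t{\left(s \right)} = 72 s$ ($t{\left(s \right)} = - 6 \left(- 12 s\right) = 72 s$)
$I = - \frac{233}{2}$ ($I = \frac{\left(3 - 150\right) - 86}{2} = \frac{-147 - 86}{2} = \frac{1}{2} \left(-233\right) = - \frac{233}{2} \approx -116.5$)
$Y = - \frac{233}{2} \approx -116.5$
$\left(-315 + Y\right) \left(t{\left(-13 \right)} - 129\right) = \left(-315 - \frac{233}{2}\right) \left(72 \left(-13\right) - 129\right) = - \frac{863 \left(-936 - 129\right)}{2} = \left(- \frac{863}{2}\right) \left(-1065\right) = \frac{919095}{2}$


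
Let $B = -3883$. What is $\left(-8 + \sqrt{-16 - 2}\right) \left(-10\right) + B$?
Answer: $-3803 - 30 i \sqrt{2} \approx -3803.0 - 42.426 i$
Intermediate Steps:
$\left(-8 + \sqrt{-16 - 2}\right) \left(-10\right) + B = \left(-8 + \sqrt{-16 - 2}\right) \left(-10\right) - 3883 = \left(-8 + \sqrt{-18}\right) \left(-10\right) - 3883 = \left(-8 + 3 i \sqrt{2}\right) \left(-10\right) - 3883 = \left(80 - 30 i \sqrt{2}\right) - 3883 = -3803 - 30 i \sqrt{2}$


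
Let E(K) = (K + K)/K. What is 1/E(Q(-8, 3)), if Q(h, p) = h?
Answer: ½ ≈ 0.50000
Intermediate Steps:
E(K) = 2 (E(K) = (2*K)/K = 2)
1/E(Q(-8, 3)) = 1/2 = ½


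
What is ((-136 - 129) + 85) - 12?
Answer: -192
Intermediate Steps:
((-136 - 129) + 85) - 12 = (-265 + 85) - 12 = -180 - 12 = -192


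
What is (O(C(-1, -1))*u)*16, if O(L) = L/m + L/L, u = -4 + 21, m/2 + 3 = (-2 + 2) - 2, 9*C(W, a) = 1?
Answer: 12104/45 ≈ 268.98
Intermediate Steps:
C(W, a) = ⅑ (C(W, a) = (⅑)*1 = ⅑)
m = -10 (m = -6 + 2*((-2 + 2) - 2) = -6 + 2*(0 - 2) = -6 + 2*(-2) = -6 - 4 = -10)
u = 17
O(L) = 1 - L/10 (O(L) = L/(-10) + L/L = L*(-⅒) + 1 = -L/10 + 1 = 1 - L/10)
(O(C(-1, -1))*u)*16 = ((1 - ⅒*⅑)*17)*16 = ((1 - 1/90)*17)*16 = ((89/90)*17)*16 = (1513/90)*16 = 12104/45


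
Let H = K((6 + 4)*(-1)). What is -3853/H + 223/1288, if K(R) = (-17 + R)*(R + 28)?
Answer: 2535521/312984 ≈ 8.1011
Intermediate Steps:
K(R) = (-17 + R)*(28 + R)
H = -486 (H = -476 + ((6 + 4)*(-1))² + 11*((6 + 4)*(-1)) = -476 + (10*(-1))² + 11*(10*(-1)) = -476 + (-10)² + 11*(-10) = -476 + 100 - 110 = -486)
-3853/H + 223/1288 = -3853/(-486) + 223/1288 = -3853*(-1/486) + 223*(1/1288) = 3853/486 + 223/1288 = 2535521/312984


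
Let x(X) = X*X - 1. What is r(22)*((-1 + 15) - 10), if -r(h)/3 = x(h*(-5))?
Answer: -145188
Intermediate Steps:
x(X) = -1 + X² (x(X) = X² - 1 = -1 + X²)
r(h) = 3 - 75*h² (r(h) = -3*(-1 + (h*(-5))²) = -3*(-1 + (-5*h)²) = -3*(-1 + 25*h²) = 3 - 75*h²)
r(22)*((-1 + 15) - 10) = (3 - 75*22²)*((-1 + 15) - 10) = (3 - 75*484)*(14 - 10) = (3 - 36300)*4 = -36297*4 = -145188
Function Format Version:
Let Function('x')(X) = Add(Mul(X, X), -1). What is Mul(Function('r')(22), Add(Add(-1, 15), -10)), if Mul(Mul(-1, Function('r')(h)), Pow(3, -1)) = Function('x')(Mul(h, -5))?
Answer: -145188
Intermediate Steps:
Function('x')(X) = Add(-1, Pow(X, 2)) (Function('x')(X) = Add(Pow(X, 2), -1) = Add(-1, Pow(X, 2)))
Function('r')(h) = Add(3, Mul(-75, Pow(h, 2))) (Function('r')(h) = Mul(-3, Add(-1, Pow(Mul(h, -5), 2))) = Mul(-3, Add(-1, Pow(Mul(-5, h), 2))) = Mul(-3, Add(-1, Mul(25, Pow(h, 2)))) = Add(3, Mul(-75, Pow(h, 2))))
Mul(Function('r')(22), Add(Add(-1, 15), -10)) = Mul(Add(3, Mul(-75, Pow(22, 2))), Add(Add(-1, 15), -10)) = Mul(Add(3, Mul(-75, 484)), Add(14, -10)) = Mul(Add(3, -36300), 4) = Mul(-36297, 4) = -145188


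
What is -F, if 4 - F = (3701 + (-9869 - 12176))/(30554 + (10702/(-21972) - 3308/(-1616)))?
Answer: -311940663556/67808043097 ≈ -4.6003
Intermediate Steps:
F = 311940663556/67808043097 (F = 4 - (3701 + (-9869 - 12176))/(30554 + (10702/(-21972) - 3308/(-1616))) = 4 - (3701 - 22045)/(30554 + (10702*(-1/21972) - 3308*(-1/1616))) = 4 - (-18344)/(30554 + (-5351/10986 + 827/404)) = 4 - (-18344)/(30554 + 3461809/2219172) = 4 - (-18344)/67808043097/2219172 = 4 - (-18344)*2219172/67808043097 = 4 - 1*(-40708491168/67808043097) = 4 + 40708491168/67808043097 = 311940663556/67808043097 ≈ 4.6003)
-F = -1*311940663556/67808043097 = -311940663556/67808043097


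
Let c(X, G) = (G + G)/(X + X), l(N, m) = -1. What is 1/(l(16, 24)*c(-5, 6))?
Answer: ⅚ ≈ 0.83333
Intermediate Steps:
c(X, G) = G/X (c(X, G) = (2*G)/((2*X)) = (2*G)*(1/(2*X)) = G/X)
1/(l(16, 24)*c(-5, 6)) = 1/(-6/(-5)) = 1/(-6*(-1)/5) = 1/(-1*(-6/5)) = 1/(6/5) = ⅚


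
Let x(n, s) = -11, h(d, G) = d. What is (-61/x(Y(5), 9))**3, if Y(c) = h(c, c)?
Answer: 226981/1331 ≈ 170.53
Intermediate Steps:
Y(c) = c
(-61/x(Y(5), 9))**3 = (-61/(-11))**3 = (-61*(-1/11))**3 = (61/11)**3 = 226981/1331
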